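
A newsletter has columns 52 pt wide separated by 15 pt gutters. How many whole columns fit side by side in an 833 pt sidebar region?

12 columns: 12·52 + 11·15 = 789 pt ≤ 833.
13 columns: 856 pt > 833. So 12.

12 columns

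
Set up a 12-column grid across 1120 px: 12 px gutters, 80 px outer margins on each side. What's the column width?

Inside the margins: 1120 − 160 = 960 px.
960 − 11·12 = 828; ÷12 gives c = 69 px.

69 px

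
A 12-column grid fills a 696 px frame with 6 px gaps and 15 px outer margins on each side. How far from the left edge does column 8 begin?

Subtract both margins: 696 − 2·15 = 666 px.
Subtracting 11 gaps of 6 leaves 600 for 12 columns, so c = 50 px.
Each column+gutter stride is 56 px; 7 of them past the 15 px margin is 15 + 392 = 407 px.

407 px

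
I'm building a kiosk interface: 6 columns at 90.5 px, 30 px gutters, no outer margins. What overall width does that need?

693 px

Artboard = 6·90.5 + 5·30 = 543 + 150 = 693 px.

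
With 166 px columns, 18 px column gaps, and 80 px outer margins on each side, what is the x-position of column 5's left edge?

816 px

Column 5 starts at margin + 4·(column + gutter) = 80 + 4·184 = 816 px.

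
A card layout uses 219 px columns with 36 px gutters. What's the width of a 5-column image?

1239 px

5 columns plus 4 gutters: 1095 + 144 = 1239 px.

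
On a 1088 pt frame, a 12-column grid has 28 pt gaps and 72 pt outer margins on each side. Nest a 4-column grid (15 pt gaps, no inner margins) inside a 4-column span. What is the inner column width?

62.75 pt

Take off 144 pt of margins, leaving 944 pt.
Subtracting 11 gaps of 28 leaves 636 for 12 columns, so c = 53 pt.
Span of 4: 4·53 + 3·28 = 212 + 84 = 296 pt.
296 − 3·15 = 251; ÷4 gives d = 62.75 pt.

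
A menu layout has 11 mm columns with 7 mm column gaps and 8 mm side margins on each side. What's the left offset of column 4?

62 mm

Before column 4: the margin + 3 columns + 3 column gaps.
Offset = 8 + 3·(11 + 7) = 8 + 54 = 62 mm.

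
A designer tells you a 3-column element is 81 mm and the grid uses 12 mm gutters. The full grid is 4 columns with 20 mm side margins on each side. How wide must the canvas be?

3 columns + 2 gutters: 3c + 2·12 = 81.
3c = 81 − 24 = 57, so c = 19 mm.
Total width: 2·20 + 4·19 + 3·12 = 152 mm.

152 mm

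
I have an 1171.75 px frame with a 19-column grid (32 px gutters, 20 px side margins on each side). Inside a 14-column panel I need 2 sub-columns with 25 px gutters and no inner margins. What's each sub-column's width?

400.25 px

Outer content = 1171.75 − 2·20 = 1131.75 px.
1131.75 − 18·32 = 555.75; ÷19 gives c = 29.25 px.
14-column span = 14·29.25 + 13·32 = 825.5 px.
2d + 1·25 = 825.5 → 2d = 800.5 → d = 400.25 px.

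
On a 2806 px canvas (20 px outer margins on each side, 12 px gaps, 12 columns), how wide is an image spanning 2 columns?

Content width = 2806 − 2·20 = 2766 px.
Subtracting 11 gaps of 12 leaves 2634 for 12 columns, so c = 219.5 px.
2-column span = 2·219.5 + 1·12 = 451 px.

451 px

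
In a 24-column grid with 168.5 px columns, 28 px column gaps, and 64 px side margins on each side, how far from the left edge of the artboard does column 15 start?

Column 15 starts at margin + 14·(column + gutter) = 64 + 14·196.5 = 2815 px.

2815 px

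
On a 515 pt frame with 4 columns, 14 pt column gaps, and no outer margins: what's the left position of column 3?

264.5 pt

515 − 3·14 = 473; ÷4 gives c = 118.25 pt.
Before column 3: 2 columns + 2 column gaps.
Offset = 2·(118.25 + 14) = 2·132.25 = 264.5 pt.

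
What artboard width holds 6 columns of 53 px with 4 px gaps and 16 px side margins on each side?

Artboard = 2·16 + 6·53 + 5·4 = 32 + 318 + 20 = 370 px.

370 px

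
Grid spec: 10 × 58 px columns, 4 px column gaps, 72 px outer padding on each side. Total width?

Artboard = 2·72 + 10·58 + 9·4 = 144 + 580 + 36 = 760 px.

760 px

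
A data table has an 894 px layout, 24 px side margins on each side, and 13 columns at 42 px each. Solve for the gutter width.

Subtract both margins: 894 − 2·24 = 846 px.
13·42 + 12g = 846 → 12g = 300 → g = 25 px.

25 px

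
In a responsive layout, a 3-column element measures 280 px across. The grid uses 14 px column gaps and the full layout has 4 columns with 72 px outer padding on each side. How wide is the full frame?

3 columns + 2 column gaps: 3c + 2·14 = 280.
3c = 280 − 28 = 252, so c = 84 px.
Total width: 2·72 + 4·84 + 3·14 = 522 px.

522 px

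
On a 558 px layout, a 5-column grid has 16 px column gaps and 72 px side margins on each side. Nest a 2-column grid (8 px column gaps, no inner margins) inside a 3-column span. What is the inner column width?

117 px

Outer content = 558 − 2·72 = 414 px.
5 columns + 4 column gaps: 5c + 4·16 = 414.
5c = 414 − 64 = 350, so c = 70 px.
Span of 3: 3·70 + 2·16 = 210 + 32 = 242 px.
242 − 1·8 = 234; ÷2 gives d = 117 px.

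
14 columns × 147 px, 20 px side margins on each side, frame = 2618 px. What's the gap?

Subtract both margins: 2618 − 2·20 = 2578 px.
14·147 + 13g = 2578 → 13g = 520 → g = 40 px.

40 px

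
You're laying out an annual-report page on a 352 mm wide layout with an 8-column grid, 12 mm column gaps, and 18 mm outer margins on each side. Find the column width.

Take off 36 mm of margins, leaving 316 mm.
316 − 7·12 = 232; ÷8 gives c = 29 mm.

29 mm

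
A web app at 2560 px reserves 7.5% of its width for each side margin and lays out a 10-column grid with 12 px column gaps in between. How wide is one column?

206.8 px

Each margin = 7.5% of 2560 = 192 px; content = 2560 − 2·192 = 2176 px.
10 columns + 9 column gaps: 10c + 9·12 = 2176.
10c = 2176 − 108 = 2068, so c = 206.8 px.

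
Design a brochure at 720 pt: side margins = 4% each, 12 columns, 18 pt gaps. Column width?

720 × (1 − 2·4%) = 720 × 92% = 662.4 pt for the columns.
Subtracting 11 gaps of 18 leaves 464.4 for 12 columns, so c = 38.7 pt.

38.7 pt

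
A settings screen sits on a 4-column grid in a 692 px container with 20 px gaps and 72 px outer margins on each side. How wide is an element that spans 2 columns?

264 px

Inside the margins: 692 − 144 = 548 px.
548 − 3·20 = 488; ÷4 gives c = 122 px.
2-column span = 2·122 + 1·20 = 264 px.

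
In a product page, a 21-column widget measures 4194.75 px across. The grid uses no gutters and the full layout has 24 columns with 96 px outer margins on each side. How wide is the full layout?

With no gutters, each column is 4194.75/21 = 199.75 px.
Summing: 192 + 4794 = 4986 px.

4986 px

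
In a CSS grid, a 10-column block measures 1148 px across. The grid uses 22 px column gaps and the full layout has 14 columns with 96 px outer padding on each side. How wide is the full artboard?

Subtracting 9 column gaps of 22 leaves 950 for 10 columns, so c = 95 px.
Adding margins, columns and gutters: 192 + 1330 + 286 = 1808 px.

1808 px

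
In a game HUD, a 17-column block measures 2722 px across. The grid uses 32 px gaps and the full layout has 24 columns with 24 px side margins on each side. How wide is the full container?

3904 px

17c + 16·32 = 2722 → 17c = 2210 → c = 130 px.
Total width: 2·24 + 24·130 + 23·32 = 3904 px.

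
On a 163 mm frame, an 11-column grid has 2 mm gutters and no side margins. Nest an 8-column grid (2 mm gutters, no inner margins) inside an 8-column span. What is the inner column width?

Subtracting 10 gutters of 2 leaves 143 for 11 columns, so c = 13 mm.
8 columns plus 7 gutters: 104 + 14 = 118 mm.
8 columns + 7 gutters: 8d + 7·2 = 118.
8d = 118 − 14 = 104, so d = 13 mm.

13 mm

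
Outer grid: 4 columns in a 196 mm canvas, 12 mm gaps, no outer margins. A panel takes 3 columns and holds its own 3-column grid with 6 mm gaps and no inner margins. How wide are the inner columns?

44 mm

4 columns + 3 gaps: 4c + 3·12 = 196.
4c = 196 − 36 = 160, so c = 40 mm.
3-column span = 3·40 + 2·12 = 144 mm.
144 − 2·6 = 132; ÷3 gives d = 44 mm.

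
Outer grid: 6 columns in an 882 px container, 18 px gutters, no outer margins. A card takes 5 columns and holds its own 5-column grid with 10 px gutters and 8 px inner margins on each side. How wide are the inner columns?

135.2 px

6 columns + 5 gutters: 6c + 5·18 = 882.
6c = 882 − 90 = 792, so c = 132 px.
5 columns plus 4 gutters: 660 + 72 = 732 px.
Inner content = 732 − 2·8 = 716 px.
Subtracting 4 gutters of 10 leaves 676 for 5 columns, so d = 135.2 px.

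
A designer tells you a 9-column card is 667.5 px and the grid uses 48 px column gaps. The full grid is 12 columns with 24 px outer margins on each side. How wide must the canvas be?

667.5 − 8·48 = 283.5; ÷9 gives c = 31.5 px.
Canvas = 2·24 + 12·31.5 + 11·48 = 48 + 378 + 528 = 954 px.

954 px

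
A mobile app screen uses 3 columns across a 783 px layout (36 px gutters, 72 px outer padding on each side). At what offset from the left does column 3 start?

522 px

Content = 783 − 2·72 = 639 px.
Subtracting 2 gutters of 36 leaves 567 for 3 columns, so c = 189 px.
Before column 3: the margin + 2 columns + 2 gutters.
Offset = 72 + 2·(189 + 36) = 72 + 450 = 522 px.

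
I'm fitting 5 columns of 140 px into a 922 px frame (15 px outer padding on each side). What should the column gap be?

Content width = 922 − 2·15 = 892 px.
5·140 + 4g = 892 → 4g = 192 → g = 48 px.

48 px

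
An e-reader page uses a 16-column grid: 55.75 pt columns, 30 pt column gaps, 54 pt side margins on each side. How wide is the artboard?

1450 pt

Artboard = 2·54 + 16·55.75 + 15·30 = 108 + 892 + 450 = 1450 pt.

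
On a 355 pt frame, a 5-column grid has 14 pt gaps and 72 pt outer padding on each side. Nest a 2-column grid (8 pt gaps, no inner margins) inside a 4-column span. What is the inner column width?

Outer content = 355 − 2·72 = 211 pt.
Subtracting 4 gaps of 14 leaves 155 for 5 columns, so c = 31 pt.
Span of 4: 4·31 + 3·14 = 124 + 42 = 166 pt.
166 − 1·8 = 158; ÷2 gives d = 79 pt.

79 pt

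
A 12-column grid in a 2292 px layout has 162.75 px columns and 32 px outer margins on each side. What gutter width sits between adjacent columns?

Content width = 2292 − 2·32 = 2228 px.
12·162.75 + 11g = 2228 → 11g = 275 → g = 25 px.

25 px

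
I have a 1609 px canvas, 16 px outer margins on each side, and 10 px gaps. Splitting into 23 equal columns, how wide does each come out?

59 px

Take off 32 px of margins, leaving 1577 px.
23c + 22·10 = 1577 → 23c = 1357 → c = 59 px.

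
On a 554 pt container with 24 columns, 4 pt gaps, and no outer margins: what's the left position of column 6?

116.25 pt

554 − 23·4 = 462; ÷24 gives c = 19.25 pt.
No margin, so column 6 starts at 5·(column + gutter) = 5·23.25 = 116.25 pt.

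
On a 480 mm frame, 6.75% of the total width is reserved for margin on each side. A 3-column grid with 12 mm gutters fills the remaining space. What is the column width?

Margins: 6.75% × 480 = 32.4 mm each, so content = 480 − 64.8 = 415.2 mm.
415.2 − 2·12 = 391.2; ÷3 gives c = 130.4 mm.

130.4 mm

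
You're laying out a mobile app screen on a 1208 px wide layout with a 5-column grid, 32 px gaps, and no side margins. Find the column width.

216 px

1208 − 4·32 = 1080; ÷5 gives c = 216 px.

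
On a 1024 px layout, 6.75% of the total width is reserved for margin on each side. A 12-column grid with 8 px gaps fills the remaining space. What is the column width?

66.48 px

1024 × (1 − 2·6.75%) = 1024 × 86.5% = 885.76 px for the columns.
12 columns + 11 gaps: 12c + 11·8 = 885.76.
12c = 885.76 − 88 = 797.76, so c = 66.48 px.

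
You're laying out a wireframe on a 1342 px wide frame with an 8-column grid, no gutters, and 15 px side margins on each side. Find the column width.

Inside the margins: 1342 − 30 = 1312 px.
8c = 1312 → c = 164 px.

164 px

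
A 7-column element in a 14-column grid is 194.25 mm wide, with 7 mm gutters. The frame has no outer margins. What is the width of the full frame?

395.5 mm

194.25 − 6·7 = 152.25; ÷7 gives c = 21.75 mm.
Frame = 14·21.75 + 13·7 = 304.5 + 91 = 395.5 mm.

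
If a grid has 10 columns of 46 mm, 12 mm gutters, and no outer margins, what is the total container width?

568 mm

Total width: 10·46 + 9·12 = 568 mm.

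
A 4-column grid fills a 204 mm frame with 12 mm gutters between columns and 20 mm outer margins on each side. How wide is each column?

32 mm

Inside the margins: 204 − 40 = 164 mm.
164 − 3·12 = 128; ÷4 gives c = 32 mm.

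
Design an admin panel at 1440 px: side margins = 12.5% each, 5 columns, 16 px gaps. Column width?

203.2 px

1440 × (1 − 2·12.5%) = 1440 × 75% = 1080 px for the columns.
5 columns + 4 gaps: 5c + 4·16 = 1080.
5c = 1080 − 64 = 1016, so c = 203.2 px.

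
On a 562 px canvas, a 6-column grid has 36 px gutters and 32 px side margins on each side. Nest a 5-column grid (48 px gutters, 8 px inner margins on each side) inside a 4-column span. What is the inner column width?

22.4 px

Outer content = 562 − 2·32 = 498 px.
498 − 5·36 = 318; ÷6 gives c = 53 px.
4-column span = 4·53 + 3·36 = 320 px.
Inner content = 320 − 2·8 = 304 px.
5d + 4·48 = 304 → 5d = 112 → d = 22.4 px.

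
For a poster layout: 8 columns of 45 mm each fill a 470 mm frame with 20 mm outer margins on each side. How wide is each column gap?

10 mm

Inside the margins: 470 − 40 = 430 mm.
8·45 + 7g = 430 → 7g = 70 → g = 10 mm.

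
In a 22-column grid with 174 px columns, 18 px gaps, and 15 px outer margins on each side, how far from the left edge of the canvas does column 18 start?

Column 18 starts at margin + 17·(column + gutter) = 15 + 17·192 = 3279 px.

3279 px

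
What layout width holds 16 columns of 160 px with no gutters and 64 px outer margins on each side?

Total width: 2·64 + 16·160 = 2688 px.

2688 px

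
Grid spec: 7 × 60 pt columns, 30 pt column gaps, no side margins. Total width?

600 pt

Summing: 420 + 180 = 600 pt.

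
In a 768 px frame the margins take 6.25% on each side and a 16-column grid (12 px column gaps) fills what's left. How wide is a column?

30.75 px

Margins: 6.25% × 768 = 48 px each, so content = 768 − 96 = 672 px.
16c + 15·12 = 672 → 16c = 492 → c = 30.75 px.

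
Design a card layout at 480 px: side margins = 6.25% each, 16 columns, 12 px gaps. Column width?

Each margin = 6.25% of 480 = 30 px; content = 480 − 2·30 = 420 px.
16 columns + 15 gaps: 16c + 15·12 = 420.
16c = 420 − 180 = 240, so c = 15 px.

15 px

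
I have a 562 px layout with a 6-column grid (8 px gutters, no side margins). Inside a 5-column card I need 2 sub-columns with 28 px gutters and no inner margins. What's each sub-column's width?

219.5 px

6 columns + 5 gutters: 6c + 5·8 = 562.
6c = 562 − 40 = 522, so c = 87 px.
5 columns plus 4 gutters: 435 + 32 = 467 px.
467 − 1·28 = 439; ÷2 gives d = 219.5 px.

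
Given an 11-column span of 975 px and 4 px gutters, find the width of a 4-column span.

Subtracting 10 gutters of 4 leaves 935 for 11 columns, so c = 85 px.
Span of 4: 4·85 + 3·4 = 340 + 12 = 352 px.

352 px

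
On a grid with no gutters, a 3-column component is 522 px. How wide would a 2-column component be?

348 px

3c = 522 → c = 174 px.
With no gutters, 2 columns span 2·174 = 348 px.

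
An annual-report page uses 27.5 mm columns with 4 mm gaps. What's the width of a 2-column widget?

59 mm

Span of 2: 2·27.5 + 1·4 = 55 + 4 = 59 mm.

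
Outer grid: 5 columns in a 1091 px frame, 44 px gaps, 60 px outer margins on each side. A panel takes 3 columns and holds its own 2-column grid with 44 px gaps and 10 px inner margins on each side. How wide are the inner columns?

250.5 px

Inside the margins: 1091 − 120 = 971 px.
Subtracting 4 gaps of 44 leaves 795 for 5 columns, so c = 159 px.
Span of 3: 3·159 + 2·44 = 477 + 88 = 565 px.
Inner content = 565 − 2·10 = 545 px.
545 − 1·44 = 501; ÷2 gives d = 250.5 px.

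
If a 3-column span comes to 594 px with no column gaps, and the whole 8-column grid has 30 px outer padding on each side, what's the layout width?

3c = 594 → c = 198 px.
Total width: 2·30 + 8·198 = 1644 px.

1644 px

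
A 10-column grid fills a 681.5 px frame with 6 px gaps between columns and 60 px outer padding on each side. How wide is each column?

50.75 px

Inside the margins: 681.5 − 120 = 561.5 px.
10c + 9·6 = 561.5 → 10c = 507.5 → c = 50.75 px.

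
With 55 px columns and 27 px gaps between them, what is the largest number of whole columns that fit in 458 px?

Each extra column adds 55 + 27 = 82 px.
(458 + 27) / 82 = 5.91, so 5 columns fit.

5 columns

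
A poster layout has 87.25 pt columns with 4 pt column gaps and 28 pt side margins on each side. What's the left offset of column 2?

Before column 2: the margin + 1 column + 1 column gap.
Offset = 28 + 1·(87.25 + 4) = 28 + 91.25 = 119.25 pt.

119.25 pt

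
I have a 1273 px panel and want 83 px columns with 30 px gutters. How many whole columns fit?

Each extra column adds 83 + 30 = 113 px.
(1273 + 30) / 113 = 11.53, so 11 columns fit.

11 columns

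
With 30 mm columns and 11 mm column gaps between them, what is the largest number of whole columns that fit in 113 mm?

k columns need k·30 + (k−1)·11 = k·41 − 11.
k·41 − 11 ≤ 113 → k ≤ 124 / 41 ≈ 3.02, so k = 3.

3 columns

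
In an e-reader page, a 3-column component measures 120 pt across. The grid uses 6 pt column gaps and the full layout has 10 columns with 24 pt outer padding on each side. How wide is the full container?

3c + 2·6 = 120 → 3c = 108 → c = 36 pt.
Total width: 2·24 + 10·36 + 9·6 = 462 pt.

462 pt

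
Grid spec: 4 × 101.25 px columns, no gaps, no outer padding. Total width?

405 px

Artboard = 4·101.25 = 405 = 405 px.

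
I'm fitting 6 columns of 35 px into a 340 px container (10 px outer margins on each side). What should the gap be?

Subtract both margins: 340 − 2·10 = 320 px.
6·35 + 5g = 320 → 5g = 110 → g = 22 px.

22 px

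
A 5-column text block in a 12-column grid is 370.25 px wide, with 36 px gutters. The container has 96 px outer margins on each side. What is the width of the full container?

5 columns + 4 gutters: 5c + 4·36 = 370.25.
5c = 370.25 − 144 = 226.25, so c = 45.25 px.
Adding margins, columns and gutters: 192 + 543 + 396 = 1131 px.

1131 px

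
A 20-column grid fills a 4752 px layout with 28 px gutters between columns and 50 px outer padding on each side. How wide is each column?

Take off 100 px of margins, leaving 4652 px.
20c + 19·28 = 4652 → 20c = 4120 → c = 206 px.

206 px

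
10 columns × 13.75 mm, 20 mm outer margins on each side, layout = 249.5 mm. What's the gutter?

Take off 40 mm of margins, leaving 209.5 mm.
10 columns take 10·13.75 = 137.5 mm; remaining 72 splits into 9 gutters.
g = 72 / 9 = 8 mm.

8 mm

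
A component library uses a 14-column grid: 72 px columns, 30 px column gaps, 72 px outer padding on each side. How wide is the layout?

Total width: 2·72 + 14·72 + 13·30 = 1542 px.

1542 px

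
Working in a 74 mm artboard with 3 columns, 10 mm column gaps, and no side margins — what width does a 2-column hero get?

46 mm

3 columns + 2 column gaps: 3c + 2·10 = 74.
3c = 74 − 20 = 54, so c = 18 mm.
2-column span = 2·18 + 1·10 = 46 mm.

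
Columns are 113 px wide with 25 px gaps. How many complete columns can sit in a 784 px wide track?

k columns need k·113 + (k−1)·25 = k·138 − 25.
k·138 − 25 ≤ 784 → k ≤ 809 / 138 ≈ 5.86, so k = 5.

5 columns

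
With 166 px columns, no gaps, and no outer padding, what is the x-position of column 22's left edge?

Each column+gutter stride is 166 px; with no margin, 21 of them is 3486 px.

3486 px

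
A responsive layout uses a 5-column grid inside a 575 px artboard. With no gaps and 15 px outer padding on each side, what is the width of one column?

Inside the margins: 575 − 30 = 545 px.
545 / 5 = 109 px per column.

109 px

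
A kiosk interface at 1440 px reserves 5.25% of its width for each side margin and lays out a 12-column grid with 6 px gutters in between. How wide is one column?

101.9 px

Margins: 5.25% × 1440 = 75.6 px each, so content = 1440 − 151.2 = 1288.8 px.
Subtracting 11 gutters of 6 leaves 1222.8 for 12 columns, so c = 101.9 px.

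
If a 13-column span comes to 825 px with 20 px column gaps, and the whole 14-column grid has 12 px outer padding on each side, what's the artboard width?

914 px

13 columns + 12 column gaps: 13c + 12·20 = 825.
13c = 825 − 240 = 585, so c = 45 px.
Artboard = 2·12 + 14·45 + 13·20 = 24 + 630 + 260 = 914 px.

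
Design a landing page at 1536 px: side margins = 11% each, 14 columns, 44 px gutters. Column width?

Margins: 11% × 1536 = 168.96 px each, so content = 1536 − 337.92 = 1198.08 px.
1198.08 − 13·44 = 626.08; ÷14 gives c = 44.72 px.

44.72 px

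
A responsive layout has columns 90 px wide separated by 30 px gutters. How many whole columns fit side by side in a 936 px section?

Each extra column adds 90 + 30 = 120 px.
(936 + 30) / 120 = 8.05, so 8 columns fit.

8 columns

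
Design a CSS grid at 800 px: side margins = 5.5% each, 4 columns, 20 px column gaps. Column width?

Each margin = 5.5% of 800 = 44 px; content = 800 − 2·44 = 712 px.
4 columns + 3 column gaps: 4c + 3·20 = 712.
4c = 712 − 60 = 652, so c = 163 px.

163 px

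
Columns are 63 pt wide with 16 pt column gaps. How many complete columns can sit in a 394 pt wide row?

Each extra column adds 63 + 16 = 79 pt.
(394 + 16) / 79 = 5.19, so 5 columns fit.

5 columns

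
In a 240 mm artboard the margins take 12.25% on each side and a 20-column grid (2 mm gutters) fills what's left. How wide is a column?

7.16 mm

240 × (1 − 2·12.25%) = 240 × 75.5% = 181.2 mm for the columns.
20c + 19·2 = 181.2 → 20c = 143.2 → c = 7.16 mm.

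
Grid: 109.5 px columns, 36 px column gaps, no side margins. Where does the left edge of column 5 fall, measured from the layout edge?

No margin, so column 5 starts at 4·(column + gutter) = 4·145.5 = 582 px.

582 px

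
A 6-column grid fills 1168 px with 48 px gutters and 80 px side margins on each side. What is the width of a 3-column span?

480 px

Content width = 1168 − 2·80 = 1008 px.
6c + 5·48 = 1008 → 6c = 768 → c = 128 px.
3 columns plus 2 gutters: 384 + 96 = 480 px.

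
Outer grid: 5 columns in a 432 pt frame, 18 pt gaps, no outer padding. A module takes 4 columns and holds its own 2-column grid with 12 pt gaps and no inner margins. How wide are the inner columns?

165 pt

5 columns + 4 gaps: 5c + 4·18 = 432.
5c = 432 − 72 = 360, so c = 72 pt.
4-column span = 4·72 + 3·18 = 342 pt.
Subtracting 1 gap of 12 leaves 330 for 2 columns, so d = 165 pt.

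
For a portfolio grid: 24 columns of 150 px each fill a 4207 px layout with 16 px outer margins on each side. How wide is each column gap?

Subtract both margins: 4207 − 2·16 = 4175 px.
24·150 + 23g = 4175 → 23g = 575 → g = 25 px.

25 px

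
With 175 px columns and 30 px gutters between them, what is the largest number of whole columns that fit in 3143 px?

15 columns

15 columns: 15·175 + 14·30 = 3045 px ≤ 3143.
16 columns: 3250 px > 3143. So 15.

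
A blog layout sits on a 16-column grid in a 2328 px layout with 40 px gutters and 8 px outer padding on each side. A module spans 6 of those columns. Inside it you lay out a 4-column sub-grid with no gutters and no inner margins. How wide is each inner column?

210.5 px

Take off 16 px of margins, leaving 2312 px.
16 columns + 15 gutters: 16c + 15·40 = 2312.
16c = 2312 − 600 = 1712, so c = 107 px.
6 columns plus 5 gutters: 642 + 200 = 842 px.
With no gutters, each column is 842/4 = 210.5 px.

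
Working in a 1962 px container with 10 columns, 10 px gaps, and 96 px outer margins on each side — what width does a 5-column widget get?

Subtract both margins: 1962 − 2·96 = 1770 px.
10 columns + 9 gaps: 10c + 9·10 = 1770.
10c = 1770 − 90 = 1680, so c = 168 px.
5-column span = 5·168 + 4·10 = 880 px.

880 px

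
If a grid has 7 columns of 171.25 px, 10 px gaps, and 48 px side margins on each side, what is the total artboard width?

Total width: 2·48 + 7·171.25 + 6·10 = 1354.75 px.

1354.75 px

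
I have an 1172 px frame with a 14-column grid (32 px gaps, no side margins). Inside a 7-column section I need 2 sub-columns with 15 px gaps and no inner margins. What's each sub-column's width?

277.5 px

1172 − 13·32 = 756; ÷14 gives c = 54 px.
7 columns plus 6 gaps: 378 + 192 = 570 px.
Subtracting 1 gap of 15 leaves 555 for 2 columns, so d = 277.5 px.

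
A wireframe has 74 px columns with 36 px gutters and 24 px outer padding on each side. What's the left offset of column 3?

Before column 3: the margin + 2 columns + 2 gutters.
Offset = 24 + 2·(74 + 36) = 24 + 220 = 244 px.

244 px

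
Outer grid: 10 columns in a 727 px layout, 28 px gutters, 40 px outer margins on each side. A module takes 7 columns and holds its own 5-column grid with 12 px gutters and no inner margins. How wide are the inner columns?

79.3 px

Subtract both margins: 727 − 2·40 = 647 px.
10 columns + 9 gutters: 10c + 9·28 = 647.
10c = 647 − 252 = 395, so c = 39.5 px.
7 columns plus 6 gutters: 276.5 + 168 = 444.5 px.
5d + 4·12 = 444.5 → 5d = 396.5 → d = 79.3 px.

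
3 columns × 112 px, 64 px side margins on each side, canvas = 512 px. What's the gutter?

24 px

Take off 128 px of margins, leaving 384 px.
3 columns take 3·112 = 336 px; remaining 48 splits into 2 gutters.
g = 48 / 2 = 24 px.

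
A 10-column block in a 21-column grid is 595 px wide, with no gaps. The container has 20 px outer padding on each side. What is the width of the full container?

1289.5 px

10c = 595 → c = 59.5 px.
Total width: 2·20 + 21·59.5 = 1289.5 px.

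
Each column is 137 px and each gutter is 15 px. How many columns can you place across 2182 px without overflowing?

14 columns

Each extra column adds 137 + 15 = 152 px.
(2182 + 15) / 152 = 14.45, so 14 columns fit.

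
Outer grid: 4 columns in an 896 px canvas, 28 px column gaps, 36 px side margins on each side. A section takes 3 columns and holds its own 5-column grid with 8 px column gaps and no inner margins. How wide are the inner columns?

Inside the margins: 896 − 72 = 824 px.
824 − 3·28 = 740; ÷4 gives c = 185 px.
Span of 3: 3·185 + 2·28 = 555 + 56 = 611 px.
5d + 4·8 = 611 → 5d = 579 → d = 115.8 px.

115.8 px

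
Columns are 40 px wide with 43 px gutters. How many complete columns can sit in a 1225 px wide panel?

15 columns

15 columns: 15·40 + 14·43 = 1202 px ≤ 1225.
16 columns: 1285 px > 1225. So 15.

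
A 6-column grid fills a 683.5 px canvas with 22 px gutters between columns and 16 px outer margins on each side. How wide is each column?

Subtract both margins: 683.5 − 2·16 = 651.5 px.
Subtracting 5 gutters of 22 leaves 541.5 for 6 columns, so c = 90.25 px.

90.25 px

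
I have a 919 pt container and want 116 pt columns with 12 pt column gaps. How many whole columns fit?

Each extra column adds 116 + 12 = 128 pt.
(919 + 12) / 128 = 7.27, so 7 columns fit.

7 columns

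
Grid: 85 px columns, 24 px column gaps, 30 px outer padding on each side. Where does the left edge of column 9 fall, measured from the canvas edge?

Before column 9: the margin + 8 columns + 8 column gaps.
Offset = 30 + 8·(85 + 24) = 30 + 872 = 902 px.

902 px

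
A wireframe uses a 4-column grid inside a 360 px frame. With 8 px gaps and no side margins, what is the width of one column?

Subtracting 3 gaps of 8 leaves 336 for 4 columns, so c = 84 px.

84 px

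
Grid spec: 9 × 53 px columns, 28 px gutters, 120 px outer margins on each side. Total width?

Container = 2·120 + 9·53 + 8·28 = 240 + 477 + 224 = 941 px.

941 px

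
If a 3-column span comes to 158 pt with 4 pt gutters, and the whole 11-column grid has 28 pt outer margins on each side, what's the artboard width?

646 pt

Subtracting 2 gutters of 4 leaves 150 for 3 columns, so c = 50 pt.
Artboard = 2·28 + 11·50 + 10·4 = 56 + 550 + 40 = 646 pt.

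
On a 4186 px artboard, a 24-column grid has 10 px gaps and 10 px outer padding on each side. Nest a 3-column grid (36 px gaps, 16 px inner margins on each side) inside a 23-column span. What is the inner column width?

1296 px

Outer content = 4186 − 2·10 = 4166 px.
Subtracting 23 gaps of 10 leaves 3936 for 24 columns, so c = 164 px.
23-column span = 23·164 + 22·10 = 3992 px.
Inner content = 3992 − 2·16 = 3960 px.
3960 − 2·36 = 3888; ÷3 gives d = 1296 px.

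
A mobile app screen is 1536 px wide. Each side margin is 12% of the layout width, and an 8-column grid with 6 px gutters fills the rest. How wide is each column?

140.67 px

1536 × (1 − 2·12%) = 1536 × 76% = 1167.36 px for the columns.
Subtracting 7 gutters of 6 leaves 1125.36 for 8 columns, so c = 140.67 px.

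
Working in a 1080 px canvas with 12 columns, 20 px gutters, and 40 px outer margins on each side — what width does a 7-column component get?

575 px

Subtract both margins: 1080 − 2·40 = 1000 px.
12c + 11·20 = 1000 → 12c = 780 → c = 65 px.
7 columns plus 6 gutters: 455 + 120 = 575 px.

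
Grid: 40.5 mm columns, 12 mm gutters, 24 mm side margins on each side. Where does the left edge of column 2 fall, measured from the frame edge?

Each column+gutter stride is 52.5 mm; 1 of them past the 24 mm margin is 24 + 52.5 = 76.5 mm.

76.5 mm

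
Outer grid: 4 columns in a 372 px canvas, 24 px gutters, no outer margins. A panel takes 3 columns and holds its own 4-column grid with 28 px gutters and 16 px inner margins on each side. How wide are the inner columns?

372 − 3·24 = 300; ÷4 gives c = 75 px.
3-column span = 3·75 + 2·24 = 273 px.
Inner content = 273 − 2·16 = 241 px.
4d + 3·28 = 241 → 4d = 157 → d = 39.25 px.

39.25 px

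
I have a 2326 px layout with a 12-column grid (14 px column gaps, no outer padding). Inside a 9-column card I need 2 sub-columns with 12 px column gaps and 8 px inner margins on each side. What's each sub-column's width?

856.5 px

12 columns + 11 column gaps: 12c + 11·14 = 2326.
12c = 2326 − 154 = 2172, so c = 181 px.
9-column span = 9·181 + 8·14 = 1741 px.
Inner content = 1741 − 2·8 = 1725 px.
Subtracting 1 column gap of 12 leaves 1713 for 2 columns, so d = 856.5 px.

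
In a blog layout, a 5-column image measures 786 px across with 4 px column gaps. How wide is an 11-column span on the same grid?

1734 px

786 − 4·4 = 770; ÷5 gives c = 154 px.
11-column span = 11·154 + 10·4 = 1734 px.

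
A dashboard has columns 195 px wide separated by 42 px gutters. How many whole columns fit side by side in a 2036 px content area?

8 columns

Each extra column adds 195 + 42 = 237 px.
(2036 + 42) / 237 = 8.77, so 8 columns fit.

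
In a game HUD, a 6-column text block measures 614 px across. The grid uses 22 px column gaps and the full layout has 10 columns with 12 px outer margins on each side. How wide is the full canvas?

1062 px

614 − 5·22 = 504; ÷6 gives c = 84 px.
Canvas = 2·12 + 10·84 + 9·22 = 24 + 840 + 198 = 1062 px.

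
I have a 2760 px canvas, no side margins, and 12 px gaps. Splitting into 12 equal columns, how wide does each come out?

12c + 11·12 = 2760 → 12c = 2628 → c = 219 px.

219 px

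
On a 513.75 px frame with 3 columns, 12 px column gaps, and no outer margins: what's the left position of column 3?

513.75 − 2·12 = 489.75; ÷3 gives c = 163.25 px.
No margin, so column 3 starts at 2·(column + gutter) = 2·175.25 = 350.5 px.

350.5 px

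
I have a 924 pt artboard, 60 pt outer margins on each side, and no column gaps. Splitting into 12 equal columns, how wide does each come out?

67 pt

Inside the margins: 924 − 120 = 804 pt.
804 / 12 = 67 pt per column.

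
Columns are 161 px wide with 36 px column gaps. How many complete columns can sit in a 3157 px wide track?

Each extra column adds 161 + 36 = 197 px.
(3157 + 36) / 197 = 16.21, so 16 columns fit.

16 columns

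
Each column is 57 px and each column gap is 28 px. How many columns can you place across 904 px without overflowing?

Each extra column adds 57 + 28 = 85 px.
(904 + 28) / 85 = 10.96, so 10 columns fit.

10 columns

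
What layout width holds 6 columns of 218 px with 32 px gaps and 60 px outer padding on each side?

Total width: 2·60 + 6·218 + 5·32 = 1588 px.

1588 px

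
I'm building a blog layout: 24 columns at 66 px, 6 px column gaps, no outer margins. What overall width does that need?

Artboard = 24·66 + 23·6 = 1584 + 138 = 1722 px.

1722 px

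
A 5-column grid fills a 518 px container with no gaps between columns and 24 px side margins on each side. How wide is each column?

94 px

Subtract both margins: 518 − 2·24 = 470 px.
With no gaps, each column is 470/5 = 94 px.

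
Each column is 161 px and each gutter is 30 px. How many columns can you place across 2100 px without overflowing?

Each extra column adds 161 + 30 = 191 px.
(2100 + 30) / 191 = 11.15, so 11 columns fit.

11 columns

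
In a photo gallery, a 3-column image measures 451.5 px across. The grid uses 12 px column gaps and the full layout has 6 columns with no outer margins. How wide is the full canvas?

915 px

3c + 2·12 = 451.5 → 3c = 427.5 → c = 142.5 px.
Summing: 855 + 60 = 915 px.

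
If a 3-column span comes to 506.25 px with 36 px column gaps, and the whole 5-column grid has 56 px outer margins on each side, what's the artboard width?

979.75 px

3c + 2·36 = 506.25 → 3c = 434.25 → c = 144.75 px.
Artboard = 2·56 + 5·144.75 + 4·36 = 112 + 723.75 + 144 = 979.75 px.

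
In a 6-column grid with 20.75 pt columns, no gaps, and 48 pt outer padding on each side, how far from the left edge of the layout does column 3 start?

89.5 pt

Each column+gutter stride is 20.75 pt; 2 of them past the 48 pt margin is 48 + 41.5 = 89.5 pt.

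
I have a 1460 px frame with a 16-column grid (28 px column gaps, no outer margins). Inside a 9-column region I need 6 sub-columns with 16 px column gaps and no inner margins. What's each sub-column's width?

121.5 px

16 columns + 15 column gaps: 16c + 15·28 = 1460.
16c = 1460 − 420 = 1040, so c = 65 px.
9 columns plus 8 column gaps: 585 + 224 = 809 px.
809 − 5·16 = 729; ÷6 gives d = 121.5 px.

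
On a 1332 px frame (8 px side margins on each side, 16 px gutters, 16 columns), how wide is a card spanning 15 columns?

Content width = 1332 − 2·8 = 1316 px.
1316 − 15·16 = 1076; ÷16 gives c = 67.25 px.
Span of 15: 15·67.25 + 14·16 = 1008.75 + 224 = 1232.75 px.

1232.75 px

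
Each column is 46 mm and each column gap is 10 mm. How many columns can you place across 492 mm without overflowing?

8 columns

k columns need k·46 + (k−1)·10 = k·56 − 10.
k·56 − 10 ≤ 492 → k ≤ 502 / 56 ≈ 8.96, so k = 8.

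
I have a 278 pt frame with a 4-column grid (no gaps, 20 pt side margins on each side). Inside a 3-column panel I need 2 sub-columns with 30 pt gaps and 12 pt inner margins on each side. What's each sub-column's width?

Take off 40 pt of margins, leaving 238 pt.
238 / 4 = 59.5 pt per column.
3-column span = 3·59.5 = 178.5 pt.
Inner content = 178.5 − 2·12 = 154.5 pt.
Subtracting 1 gap of 30 leaves 124.5 for 2 columns, so d = 62.25 pt.

62.25 pt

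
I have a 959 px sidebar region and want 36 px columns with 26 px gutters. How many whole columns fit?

k columns need k·36 + (k−1)·26 = k·62 − 26.
k·62 − 26 ≤ 959 → k ≤ 985 / 62 ≈ 15.89, so k = 15.

15 columns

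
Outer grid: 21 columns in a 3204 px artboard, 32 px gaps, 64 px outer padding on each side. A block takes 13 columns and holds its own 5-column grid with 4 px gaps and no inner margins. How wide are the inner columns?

Take off 128 px of margins, leaving 3076 px.
3076 − 20·32 = 2436; ÷21 gives c = 116 px.
Span of 13: 13·116 + 12·32 = 1508 + 384 = 1892 px.
Subtracting 4 gaps of 4 leaves 1876 for 5 columns, so d = 375.2 px.

375.2 px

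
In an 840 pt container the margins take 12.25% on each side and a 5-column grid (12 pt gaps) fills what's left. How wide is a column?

117.24 pt

Margins: 12.25% × 840 = 102.9 pt each, so content = 840 − 205.8 = 634.2 pt.
5 columns + 4 gaps: 5c + 4·12 = 634.2.
5c = 634.2 − 48 = 586.2, so c = 117.24 pt.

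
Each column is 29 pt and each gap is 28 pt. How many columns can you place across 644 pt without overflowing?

11 columns

Each extra column adds 29 + 28 = 57 pt.
(644 + 28) / 57 = 11.79, so 11 columns fit.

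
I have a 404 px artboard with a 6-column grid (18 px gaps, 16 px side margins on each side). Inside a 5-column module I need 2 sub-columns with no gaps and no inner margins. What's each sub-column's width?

Outer content = 404 − 2·16 = 372 px.
Subtracting 5 gaps of 18 leaves 282 for 6 columns, so c = 47 px.
5-column span = 5·47 + 4·18 = 307 px.
307 / 2 = 153.5 px per column.

153.5 px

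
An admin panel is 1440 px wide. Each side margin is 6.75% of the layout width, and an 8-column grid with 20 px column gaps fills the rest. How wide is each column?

Margins: 6.75% × 1440 = 97.2 px each, so content = 1440 − 194.4 = 1245.6 px.
Subtracting 7 column gaps of 20 leaves 1105.6 for 8 columns, so c = 138.2 px.

138.2 px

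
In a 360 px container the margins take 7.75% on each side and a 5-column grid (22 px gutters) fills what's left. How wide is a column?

Each margin = 7.75% of 360 = 27.9 px; content = 360 − 2·27.9 = 304.2 px.
Subtracting 4 gutters of 22 leaves 216.2 for 5 columns, so c = 43.24 px.

43.24 px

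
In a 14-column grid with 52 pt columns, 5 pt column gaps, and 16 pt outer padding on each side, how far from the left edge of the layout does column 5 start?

Before column 5: the margin + 4 columns + 4 column gaps.
Offset = 16 + 4·(52 + 5) = 16 + 228 = 244 pt.

244 pt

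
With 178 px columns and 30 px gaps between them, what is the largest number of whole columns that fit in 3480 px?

16 columns

k columns need k·178 + (k−1)·30 = k·208 − 30.
k·208 − 30 ≤ 3480 → k ≤ 3510 / 208 ≈ 16.88, so k = 16.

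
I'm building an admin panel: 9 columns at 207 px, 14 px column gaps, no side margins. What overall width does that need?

Container = 9·207 + 8·14 = 1863 + 112 = 1975 px.

1975 px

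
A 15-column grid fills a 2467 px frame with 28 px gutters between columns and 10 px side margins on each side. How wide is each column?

137 px

Content width = 2467 − 2·10 = 2447 px.
Subtracting 14 gutters of 28 leaves 2055 for 15 columns, so c = 137 px.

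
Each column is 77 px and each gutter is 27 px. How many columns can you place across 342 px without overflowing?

Each extra column adds 77 + 27 = 104 px.
(342 + 27) / 104 = 3.55, so 3 columns fit.

3 columns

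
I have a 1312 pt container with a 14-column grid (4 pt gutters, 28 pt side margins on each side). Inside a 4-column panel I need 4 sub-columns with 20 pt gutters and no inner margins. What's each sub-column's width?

74 pt

Take off 56 pt of margins, leaving 1256 pt.
14c + 13·4 = 1256 → 14c = 1204 → c = 86 pt.
Span of 4: 4·86 + 3·4 = 344 + 12 = 356 pt.
4d + 3·20 = 356 → 4d = 296 → d = 74 pt.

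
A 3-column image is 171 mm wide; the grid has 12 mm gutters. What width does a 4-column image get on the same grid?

3c + 2·12 = 171 → 3c = 147 → c = 49 mm.
Span of 4: 4·49 + 3·12 = 196 + 36 = 232 mm.

232 mm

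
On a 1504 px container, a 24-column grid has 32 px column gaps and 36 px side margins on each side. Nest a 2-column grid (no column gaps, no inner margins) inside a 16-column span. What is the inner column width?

472 px

Subtract both margins: 1504 − 2·36 = 1432 px.
1432 − 23·32 = 696; ÷24 gives c = 29 px.
Span of 16: 16·29 + 15·32 = 464 + 480 = 944 px.
944 / 2 = 472 px per column.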